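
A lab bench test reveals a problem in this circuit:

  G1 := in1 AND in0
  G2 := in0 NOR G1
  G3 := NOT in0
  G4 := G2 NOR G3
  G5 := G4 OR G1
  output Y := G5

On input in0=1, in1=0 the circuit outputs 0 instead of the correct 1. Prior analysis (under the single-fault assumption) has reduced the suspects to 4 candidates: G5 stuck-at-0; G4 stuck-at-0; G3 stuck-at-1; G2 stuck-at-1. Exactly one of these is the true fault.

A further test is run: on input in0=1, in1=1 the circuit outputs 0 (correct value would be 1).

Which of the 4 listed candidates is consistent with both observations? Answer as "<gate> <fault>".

G5 stuck-at-0

Evaluate each candidate on input in0=1, in1=1:
  G5 stuck-at-0: G1=1, G2=0, G3=0, G4=1, G5=0 [stuck-at-0] → 0 — matches
  G4 stuck-at-0: G1=1, G2=0, G3=0, G4=0 [stuck-at-0], G5=1 → 1 — eliminated
  G3 stuck-at-1: G1=1, G2=0, G3=1 [stuck-at-1], G4=0, G5=1 → 1 — eliminated
  G2 stuck-at-1: G1=1, G2=1 [stuck-at-1], G3=0, G4=0, G5=1 → 1 — eliminated
Only G5 stuck-at-0 reproduces the observed 0.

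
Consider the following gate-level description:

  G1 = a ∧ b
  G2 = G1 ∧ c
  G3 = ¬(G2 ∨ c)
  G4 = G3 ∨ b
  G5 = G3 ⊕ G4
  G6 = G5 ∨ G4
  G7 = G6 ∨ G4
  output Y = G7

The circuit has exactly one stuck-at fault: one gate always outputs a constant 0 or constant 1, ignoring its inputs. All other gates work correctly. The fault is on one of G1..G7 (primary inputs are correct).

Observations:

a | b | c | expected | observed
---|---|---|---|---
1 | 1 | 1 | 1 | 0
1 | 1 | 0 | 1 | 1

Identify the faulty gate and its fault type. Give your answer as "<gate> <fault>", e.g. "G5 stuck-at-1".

Fault-free values for test 1 (a=1, b=1, c=1): G1=1, G2=1, G3=0, G4=1, G5=1, G6=1, G7=1, giving Y=1. Observed 0.
Test 1: faults giving observed 0 are {G4 stuck-at-0, G7 stuck-at-0}.
Test 2 (a=1, b=1, c=0): fault-free G1=1, G2=0, G3=1, G4=1, G5=0, G6=1, G7=1 → 1; observed 1. Eliminates G7 stuck-at-0.
Only G4 stuck-at-0 is consistent with every test.

G4 stuck-at-0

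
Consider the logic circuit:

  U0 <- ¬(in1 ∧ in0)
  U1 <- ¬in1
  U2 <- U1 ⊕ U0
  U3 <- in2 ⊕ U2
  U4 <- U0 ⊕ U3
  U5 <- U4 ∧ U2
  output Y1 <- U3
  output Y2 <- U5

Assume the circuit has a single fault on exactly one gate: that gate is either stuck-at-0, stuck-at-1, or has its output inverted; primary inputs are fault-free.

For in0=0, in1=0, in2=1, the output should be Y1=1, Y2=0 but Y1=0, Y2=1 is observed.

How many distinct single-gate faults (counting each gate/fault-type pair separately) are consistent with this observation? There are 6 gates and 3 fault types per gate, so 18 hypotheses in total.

Fault-free: U0=1, U1=1, U2=0, U3=1, U4=0, U5=0 → Y1=1, Y2=0. Observed Y1=0, Y2=1.
  U0: none of the 3 fault types match ✗
  U1: stuck-at-0, inverted output ✓; others ✗
  U2: stuck-at-1, inverted output ✓; others ✗
  U3: none of the 3 fault types match ✗
  U4: none of the 3 fault types match ✗
  U5: none of the 3 fault types match ✗
Consistent faults: {U1 stuck-at-0, U1 inverted output, U2 stuck-at-1, U2 inverted output} — 4 in all.

4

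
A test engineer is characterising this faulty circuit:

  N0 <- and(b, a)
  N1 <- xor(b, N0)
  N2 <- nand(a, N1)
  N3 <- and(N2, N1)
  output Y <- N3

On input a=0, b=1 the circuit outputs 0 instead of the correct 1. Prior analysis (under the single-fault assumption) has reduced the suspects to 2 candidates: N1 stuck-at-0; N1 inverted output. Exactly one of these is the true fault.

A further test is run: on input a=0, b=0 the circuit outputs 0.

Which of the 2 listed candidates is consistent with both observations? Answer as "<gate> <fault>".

Evaluate each candidate on input a=0, b=0:
  N1 stuck-at-0: N0=0, N1=0 [stuck-at-0], N2=1, N3=0 → 0 — matches
  N1 inverted output: N0=0, N1=1 [inverted output], N2=1, N3=1 → 1 — eliminated
Only N1 stuck-at-0 reproduces the observed 0.

N1 stuck-at-0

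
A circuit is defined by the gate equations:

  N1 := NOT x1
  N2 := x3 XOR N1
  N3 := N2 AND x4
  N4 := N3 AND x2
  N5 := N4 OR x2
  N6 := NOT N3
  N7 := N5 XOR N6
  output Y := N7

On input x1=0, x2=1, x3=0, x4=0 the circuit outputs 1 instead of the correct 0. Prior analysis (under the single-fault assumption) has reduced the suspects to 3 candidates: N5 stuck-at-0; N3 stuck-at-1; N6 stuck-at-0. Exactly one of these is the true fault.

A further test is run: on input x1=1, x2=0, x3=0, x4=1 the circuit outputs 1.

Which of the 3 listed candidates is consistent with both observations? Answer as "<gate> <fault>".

Evaluate each candidate on input x1=1, x2=0, x3=0, x4=1:
  N5 stuck-at-0: N1=0, N2=0, N3=0, N4=0, N5=0 [stuck-at-0], N6=1, N7=1 → 1 — matches
  N3 stuck-at-1: N1=0, N2=0, N3=1 [stuck-at-1], N4=0, N5=0, N6=0, N7=0 → 0 — eliminated
  N6 stuck-at-0: N1=0, N2=0, N3=0, N4=0, N5=0, N6=0 [stuck-at-0], N7=0 → 0 — eliminated
Only N5 stuck-at-0 reproduces the observed 1.

N5 stuck-at-0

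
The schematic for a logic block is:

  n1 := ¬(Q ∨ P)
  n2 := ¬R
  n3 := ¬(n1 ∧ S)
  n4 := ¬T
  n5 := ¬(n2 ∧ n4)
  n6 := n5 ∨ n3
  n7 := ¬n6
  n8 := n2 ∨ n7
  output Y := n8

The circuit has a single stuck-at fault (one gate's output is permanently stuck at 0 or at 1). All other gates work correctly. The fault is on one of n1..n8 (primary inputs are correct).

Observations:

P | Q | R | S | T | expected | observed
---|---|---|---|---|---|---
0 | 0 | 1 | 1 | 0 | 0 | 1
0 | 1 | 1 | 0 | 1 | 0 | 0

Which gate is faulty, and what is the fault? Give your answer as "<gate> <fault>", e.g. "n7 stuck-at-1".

Fault-free values for test 1 (P=0, Q=0, R=1, S=1, T=0): n1=1, n2=0, n3=0, n4=1, n5=1, n6=1, n7=0, n8=0, giving Y=0. Observed 1.
Test 1: faults giving observed 1 are {n2 stuck-at-1, n5 stuck-at-0, n6 stuck-at-0, n7 stuck-at-1, n8 stuck-at-1}.
Test 2 (P=0, Q=1, R=1, S=0, T=1): fault-free n1=0, n2=0, n3=1, n4=0, n5=1, n6=1, n7=0, n8=0 → 0; observed 0. Eliminates n2 stuck-at-1, n6 stuck-at-0, n7 stuck-at-1, n8 stuck-at-1.
Only n5 stuck-at-0 is consistent with every test.

n5 stuck-at-0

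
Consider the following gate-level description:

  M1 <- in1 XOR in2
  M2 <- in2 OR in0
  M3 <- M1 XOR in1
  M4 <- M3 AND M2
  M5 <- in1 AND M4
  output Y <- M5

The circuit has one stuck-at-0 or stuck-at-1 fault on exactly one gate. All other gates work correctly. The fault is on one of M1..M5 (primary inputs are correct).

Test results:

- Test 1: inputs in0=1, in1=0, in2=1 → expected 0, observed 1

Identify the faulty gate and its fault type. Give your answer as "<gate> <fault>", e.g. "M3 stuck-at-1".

M5 stuck-at-1

Fault-free values for test 1 (in0=1, in1=0, in2=1): M1=1, M2=1, M3=1, M4=1, M5=0, giving Y=0. Observed 1.
Test 1: faults giving observed 1 are {M5 stuck-at-1}.
Only M5 stuck-at-1 is consistent with every test.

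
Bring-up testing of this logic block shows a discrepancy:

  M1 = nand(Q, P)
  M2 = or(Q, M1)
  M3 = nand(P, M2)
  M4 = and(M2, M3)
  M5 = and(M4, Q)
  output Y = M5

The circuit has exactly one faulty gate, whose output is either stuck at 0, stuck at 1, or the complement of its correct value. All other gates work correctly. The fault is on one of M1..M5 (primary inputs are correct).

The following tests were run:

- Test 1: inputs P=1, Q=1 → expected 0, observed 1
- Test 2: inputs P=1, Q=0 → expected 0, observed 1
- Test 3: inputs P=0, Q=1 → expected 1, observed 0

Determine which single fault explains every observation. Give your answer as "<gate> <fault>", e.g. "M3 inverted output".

Fault-free values for test 1 (P=1, Q=1): M1=0, M2=1, M3=0, M4=0, M5=0, giving Y=0. Observed 1.
Test 1: faults giving observed 1 are {M3 stuck-at-1, M3 inverted output, M4 stuck-at-1, M4 inverted output, M5 stuck-at-1, M5 inverted output}.
Test 2 (P=1, Q=0): fault-free M1=1, M2=1, M3=0, M4=0, M5=0 → 0; observed 1. Eliminates M3 stuck-at-1, M3 inverted output, M4 stuck-at-1, M4 inverted output.
Test 3 (P=0, Q=1): fault-free M1=1, M2=1, M3=1, M4=1, M5=1 → 1; observed 0. Eliminates M5 stuck-at-1.
Only M5 inverted output is consistent with every test.

M5 inverted output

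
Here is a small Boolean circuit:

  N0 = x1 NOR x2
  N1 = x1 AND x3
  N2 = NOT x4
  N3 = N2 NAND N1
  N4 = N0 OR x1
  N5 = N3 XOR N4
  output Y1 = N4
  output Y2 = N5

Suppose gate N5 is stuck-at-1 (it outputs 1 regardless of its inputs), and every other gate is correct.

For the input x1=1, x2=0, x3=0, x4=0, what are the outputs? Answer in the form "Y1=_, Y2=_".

Propagate with N5 forced: N0=0, N1=0, N2=1, N3=1, N4=1, N5=1 [stuck-at-1].
So the outputs are Y1=1, Y2=1. (Without the fault they would be Y1=1, Y2=0.)

Y1=1, Y2=1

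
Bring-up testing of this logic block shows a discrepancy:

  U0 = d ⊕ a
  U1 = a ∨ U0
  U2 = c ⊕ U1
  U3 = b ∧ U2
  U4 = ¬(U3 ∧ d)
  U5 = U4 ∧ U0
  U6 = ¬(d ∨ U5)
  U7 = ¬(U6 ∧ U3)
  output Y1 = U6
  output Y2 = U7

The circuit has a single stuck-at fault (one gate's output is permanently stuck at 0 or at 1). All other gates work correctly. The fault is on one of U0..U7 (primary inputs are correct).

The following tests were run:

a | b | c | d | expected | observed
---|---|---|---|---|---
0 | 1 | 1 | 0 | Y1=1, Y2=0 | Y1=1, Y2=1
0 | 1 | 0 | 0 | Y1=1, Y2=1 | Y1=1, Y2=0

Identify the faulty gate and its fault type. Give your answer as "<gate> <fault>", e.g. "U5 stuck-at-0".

U1 stuck-at-1

Fault-free values for test 1 (a=0, b=1, c=1, d=0): U0=0, U1=0, U2=1, U3=1, U4=1, U5=0, U6=1, U7=0, giving Y1=1, Y2=0. Observed Y1=1, Y2=1.
Test 1: faults giving observed Y1=1, Y2=1 are {U1 stuck-at-1, U2 stuck-at-0, U3 stuck-at-0, U7 stuck-at-1}.
Test 2 (a=0, b=1, c=0, d=0): fault-free U0=0, U1=0, U2=0, U3=0, U4=1, U5=0, U6=1, U7=1 → Y1=1, Y2=1; observed Y1=1, Y2=0. Eliminates U2 stuck-at-0, U3 stuck-at-0, U7 stuck-at-1.
Only U1 stuck-at-1 is consistent with every test.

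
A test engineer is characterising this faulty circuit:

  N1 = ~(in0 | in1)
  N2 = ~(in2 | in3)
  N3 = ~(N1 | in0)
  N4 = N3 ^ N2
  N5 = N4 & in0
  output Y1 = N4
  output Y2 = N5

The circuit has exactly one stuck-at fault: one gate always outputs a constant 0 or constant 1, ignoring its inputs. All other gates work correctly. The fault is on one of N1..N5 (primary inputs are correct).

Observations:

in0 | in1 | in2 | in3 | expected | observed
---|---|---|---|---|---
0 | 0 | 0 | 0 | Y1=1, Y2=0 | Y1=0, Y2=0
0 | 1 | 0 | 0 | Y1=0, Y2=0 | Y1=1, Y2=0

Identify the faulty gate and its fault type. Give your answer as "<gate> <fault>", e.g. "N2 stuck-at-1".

Fault-free values for test 1 (in0=0, in1=0, in2=0, in3=0): N1=1, N2=1, N3=0, N4=1, N5=0, giving Y1=1, Y2=0. Observed Y1=0, Y2=0.
Test 1: faults giving observed Y1=0, Y2=0 are {N1 stuck-at-0, N2 stuck-at-0, N3 stuck-at-1, N4 stuck-at-0}.
Test 2 (in0=0, in1=1, in2=0, in3=0): fault-free N1=0, N2=1, N3=1, N4=0, N5=0 → Y1=0, Y2=0; observed Y1=1, Y2=0. Eliminates N1 stuck-at-0, N3 stuck-at-1, N4 stuck-at-0.
Only N2 stuck-at-0 is consistent with every test.

N2 stuck-at-0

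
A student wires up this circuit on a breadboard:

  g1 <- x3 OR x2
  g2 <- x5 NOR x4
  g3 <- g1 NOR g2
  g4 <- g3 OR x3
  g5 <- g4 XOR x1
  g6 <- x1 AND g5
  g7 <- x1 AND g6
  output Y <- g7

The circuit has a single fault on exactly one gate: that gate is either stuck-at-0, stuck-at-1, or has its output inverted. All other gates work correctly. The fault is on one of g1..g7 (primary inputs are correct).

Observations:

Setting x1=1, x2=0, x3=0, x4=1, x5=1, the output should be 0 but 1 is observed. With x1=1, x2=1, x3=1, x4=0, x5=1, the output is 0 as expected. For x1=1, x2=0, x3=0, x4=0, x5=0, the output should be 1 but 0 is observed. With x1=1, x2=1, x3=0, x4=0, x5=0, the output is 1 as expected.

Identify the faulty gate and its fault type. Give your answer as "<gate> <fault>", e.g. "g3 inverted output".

Fault-free values for test 1 (x1=1, x2=0, x3=0, x4=1, x5=1): g1=0, g2=0, g3=1, g4=1, g5=0, g6=0, g7=0, giving Y=0. Observed 1.
Test 1: faults giving observed 1 are {g1 stuck-at-1, g1 inverted output, g2 stuck-at-1, g2 inverted output, g3 stuck-at-0, g3 inverted output, g4 stuck-at-0, g4 inverted output, g5 stuck-at-1, g5 inverted output, g6 stuck-at-1, g6 inverted output, g7 stuck-at-1, g7 inverted output}.
Test 2 (x1=1, x2=1, x3=1, x4=0, x5=1): fault-free g1=1, g2=0, g3=0, g4=1, g5=0, g6=0, g7=0 → 0; observed 0. Eliminates g4 stuck-at-0, g4 inverted output, g5 stuck-at-1, g5 inverted output, g6 stuck-at-1, g6 inverted output, g7 stuck-at-1, g7 inverted output.
Test 3 (x1=1, x2=0, x3=0, x4=0, x5=0): fault-free g1=0, g2=1, g3=0, g4=0, g5=1, g6=1, g7=1 → 1; observed 0. Eliminates g1 stuck-at-1, g1 inverted output, g2 stuck-at-1, g3 stuck-at-0.
Test 4 (x1=1, x2=1, x3=0, x4=0, x5=0): fault-free g1=1, g2=1, g3=0, g4=0, g5=1, g6=1, g7=1 → 1; observed 1. Eliminates g3 inverted output.
Only g2 inverted output is consistent with every test.

g2 inverted output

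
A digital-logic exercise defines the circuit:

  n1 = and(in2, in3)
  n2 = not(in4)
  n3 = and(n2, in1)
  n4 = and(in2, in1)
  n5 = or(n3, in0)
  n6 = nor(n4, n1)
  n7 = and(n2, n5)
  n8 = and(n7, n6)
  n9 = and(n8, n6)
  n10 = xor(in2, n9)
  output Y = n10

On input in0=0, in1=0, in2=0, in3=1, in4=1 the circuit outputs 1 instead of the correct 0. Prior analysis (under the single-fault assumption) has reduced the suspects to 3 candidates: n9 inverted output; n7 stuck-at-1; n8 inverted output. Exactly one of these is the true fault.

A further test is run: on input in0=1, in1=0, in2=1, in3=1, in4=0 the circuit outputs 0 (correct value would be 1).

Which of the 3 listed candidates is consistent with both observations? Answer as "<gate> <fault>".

n9 inverted output

Evaluate each candidate on input in0=1, in1=0, in2=1, in3=1, in4=0:
  n9 inverted output: n1=1, n2=1, n3=0, n4=0, n5=1, n6=0, n7=1, n8=0, n9=1 [inverted output], n10=0 → 0 — matches
  n7 stuck-at-1: n1=1, n2=1, n3=0, n4=0, n5=1, n6=0, n7=1 [stuck-at-1], n8=0, n9=0, n10=1 → 1 — eliminated
  n8 inverted output: n1=1, n2=1, n3=0, n4=0, n5=1, n6=0, n7=1, n8=1 [inverted output], n9=0, n10=1 → 1 — eliminated
Only n9 inverted output reproduces the observed 0.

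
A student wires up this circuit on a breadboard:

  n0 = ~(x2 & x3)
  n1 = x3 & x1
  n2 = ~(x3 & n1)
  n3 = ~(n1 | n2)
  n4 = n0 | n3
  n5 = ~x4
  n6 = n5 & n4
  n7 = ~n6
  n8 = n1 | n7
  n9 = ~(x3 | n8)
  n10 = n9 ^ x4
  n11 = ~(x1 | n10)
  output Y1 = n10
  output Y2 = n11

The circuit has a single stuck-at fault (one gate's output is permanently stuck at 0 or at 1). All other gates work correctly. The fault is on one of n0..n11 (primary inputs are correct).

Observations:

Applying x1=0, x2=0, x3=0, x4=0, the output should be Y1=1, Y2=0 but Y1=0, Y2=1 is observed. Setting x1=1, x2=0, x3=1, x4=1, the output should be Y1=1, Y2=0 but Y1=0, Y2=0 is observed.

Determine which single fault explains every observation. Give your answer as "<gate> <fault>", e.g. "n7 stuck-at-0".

n10 stuck-at-0

Fault-free values for test 1 (x1=0, x2=0, x3=0, x4=0): n0=1, n1=0, n2=1, n3=0, n4=1, n5=1, n6=1, n7=0, n8=0, n9=1, n10=1, n11=0, giving Y1=1, Y2=0. Observed Y1=0, Y2=1.
Test 1: faults giving observed Y1=0, Y2=1 are {n0 stuck-at-0, n1 stuck-at-1, n4 stuck-at-0, n5 stuck-at-0, n6 stuck-at-0, n7 stuck-at-1, n8 stuck-at-1, n9 stuck-at-0, n10 stuck-at-0}.
Test 2 (x1=1, x2=0, x3=1, x4=1): fault-free n0=1, n1=1, n2=0, n3=0, n4=1, n5=0, n6=0, n7=1, n8=1, n9=0, n10=1, n11=0 → Y1=1, Y2=0; observed Y1=0, Y2=0. Eliminates n0 stuck-at-0, n1 stuck-at-1, n4 stuck-at-0, n5 stuck-at-0, n6 stuck-at-0, n7 stuck-at-1, n8 stuck-at-1, n9 stuck-at-0.
Only n10 stuck-at-0 is consistent with every test.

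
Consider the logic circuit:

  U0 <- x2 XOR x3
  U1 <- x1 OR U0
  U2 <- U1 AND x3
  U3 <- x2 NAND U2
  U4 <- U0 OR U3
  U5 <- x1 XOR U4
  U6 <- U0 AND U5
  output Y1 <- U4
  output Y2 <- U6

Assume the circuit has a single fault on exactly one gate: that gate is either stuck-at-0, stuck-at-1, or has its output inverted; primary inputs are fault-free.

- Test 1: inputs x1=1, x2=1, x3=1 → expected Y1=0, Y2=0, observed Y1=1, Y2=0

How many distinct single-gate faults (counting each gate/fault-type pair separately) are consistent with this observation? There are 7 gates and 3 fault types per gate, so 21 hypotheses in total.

10

Fault-free: U0=0, U1=1, U2=1, U3=0, U4=0, U5=1, U6=0 → Y1=0, Y2=0. Observed Y1=1, Y2=0.
  U0: stuck-at-1, inverted output ✓; others ✗
  U1: stuck-at-0, inverted output ✓; others ✗
  U2: stuck-at-0, inverted output ✓; others ✗
  U3: stuck-at-1, inverted output ✓; others ✗
  U4: stuck-at-1, inverted output ✓; others ✗
  U5: none of the 3 fault types match ✗
  U6: none of the 3 fault types match ✗
Consistent faults: {U0 stuck-at-1, U0 inverted output, U1 stuck-at-0, U1 inverted output, U2 stuck-at-0, U2 inverted output, U3 stuck-at-1, U3 inverted output, U4 stuck-at-1, U4 inverted output} — 10 in all.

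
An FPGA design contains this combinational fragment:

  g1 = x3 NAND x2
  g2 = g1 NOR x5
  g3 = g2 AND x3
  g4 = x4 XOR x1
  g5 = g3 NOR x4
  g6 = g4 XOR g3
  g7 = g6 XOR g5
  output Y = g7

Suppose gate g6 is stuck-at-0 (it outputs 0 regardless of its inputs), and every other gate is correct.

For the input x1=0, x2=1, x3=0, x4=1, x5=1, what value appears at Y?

Propagate with g6 forced: g1=1, g2=0, g3=0, g4=1, g5=0, g6=0 [stuck-at-0], g7=0.
So Y = 0. (Without the fault it would be 1.)

0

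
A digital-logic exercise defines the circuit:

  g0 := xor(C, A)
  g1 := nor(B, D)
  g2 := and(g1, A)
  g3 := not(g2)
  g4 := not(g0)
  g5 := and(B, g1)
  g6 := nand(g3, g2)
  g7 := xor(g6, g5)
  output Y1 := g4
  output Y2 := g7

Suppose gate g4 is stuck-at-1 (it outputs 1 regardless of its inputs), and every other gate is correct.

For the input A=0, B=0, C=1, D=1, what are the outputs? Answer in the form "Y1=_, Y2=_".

Y1=1, Y2=1

Propagate with g4 forced: g0=1, g1=0, g2=0, g3=1, g4=1 [stuck-at-1], g5=0, g6=1, g7=1.
So the outputs are Y1=1, Y2=1. (Without the fault they would be Y1=0, Y2=1.)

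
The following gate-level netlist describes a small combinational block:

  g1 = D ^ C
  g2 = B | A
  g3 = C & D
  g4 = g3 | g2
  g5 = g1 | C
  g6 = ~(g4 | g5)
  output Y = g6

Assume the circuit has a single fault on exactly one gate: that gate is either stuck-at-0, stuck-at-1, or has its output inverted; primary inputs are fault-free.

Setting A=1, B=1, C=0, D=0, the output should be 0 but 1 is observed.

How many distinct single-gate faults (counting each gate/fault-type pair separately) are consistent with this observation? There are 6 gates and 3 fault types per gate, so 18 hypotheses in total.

6

Fault-free: g1=0, g2=1, g3=0, g4=1, g5=0, g6=0 → 0. Observed 1.
  g1: none of the 3 fault types match ✗
  g2: stuck-at-0, inverted output ✓; others ✗
  g3: none of the 3 fault types match ✗
  g4: stuck-at-0, inverted output ✓; others ✗
  g5: none of the 3 fault types match ✗
  g6: stuck-at-1, inverted output ✓; others ✗
Consistent faults: {g2 stuck-at-0, g2 inverted output, g4 stuck-at-0, g4 inverted output, g6 stuck-at-1, g6 inverted output} — 6 in all.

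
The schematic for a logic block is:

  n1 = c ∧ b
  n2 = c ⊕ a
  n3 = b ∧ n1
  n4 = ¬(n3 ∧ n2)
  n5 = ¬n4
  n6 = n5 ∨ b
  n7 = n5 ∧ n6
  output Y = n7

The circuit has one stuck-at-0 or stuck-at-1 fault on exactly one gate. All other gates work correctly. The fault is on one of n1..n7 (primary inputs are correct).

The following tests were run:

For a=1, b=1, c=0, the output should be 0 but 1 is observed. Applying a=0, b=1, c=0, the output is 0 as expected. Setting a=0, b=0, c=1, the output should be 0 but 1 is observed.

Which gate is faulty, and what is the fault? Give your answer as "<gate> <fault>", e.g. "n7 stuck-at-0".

Fault-free values for test 1 (a=1, b=1, c=0): n1=0, n2=1, n3=0, n4=1, n5=0, n6=1, n7=0, giving Y=0. Observed 1.
Test 1: faults giving observed 1 are {n1 stuck-at-1, n3 stuck-at-1, n4 stuck-at-0, n5 stuck-at-1, n7 stuck-at-1}.
Test 2 (a=0, b=1, c=0): fault-free n1=0, n2=0, n3=0, n4=1, n5=0, n6=1, n7=0 → 0; observed 0. Eliminates n4 stuck-at-0, n5 stuck-at-1, n7 stuck-at-1.
Test 3 (a=0, b=0, c=1): fault-free n1=0, n2=1, n3=0, n4=1, n5=0, n6=0, n7=0 → 0; observed 1. Eliminates n1 stuck-at-1.
Only n3 stuck-at-1 is consistent with every test.

n3 stuck-at-1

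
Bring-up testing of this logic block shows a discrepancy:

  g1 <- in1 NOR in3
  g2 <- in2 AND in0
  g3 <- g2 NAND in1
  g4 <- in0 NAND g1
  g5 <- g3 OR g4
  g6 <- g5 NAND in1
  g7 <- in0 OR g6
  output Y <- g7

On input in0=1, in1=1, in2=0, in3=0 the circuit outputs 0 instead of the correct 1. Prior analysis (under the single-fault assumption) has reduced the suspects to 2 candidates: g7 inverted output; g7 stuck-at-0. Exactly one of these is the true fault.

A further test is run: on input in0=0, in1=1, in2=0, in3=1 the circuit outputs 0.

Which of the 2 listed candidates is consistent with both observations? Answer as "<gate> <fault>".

Evaluate each candidate on input in0=0, in1=1, in2=0, in3=1:
  g7 inverted output: g1=0, g2=0, g3=1, g4=1, g5=1, g6=0, g7=1 [inverted output] → 1 — eliminated
  g7 stuck-at-0: g1=0, g2=0, g3=1, g4=1, g5=1, g6=0, g7=0 [stuck-at-0] → 0 — matches
Only g7 stuck-at-0 reproduces the observed 0.

g7 stuck-at-0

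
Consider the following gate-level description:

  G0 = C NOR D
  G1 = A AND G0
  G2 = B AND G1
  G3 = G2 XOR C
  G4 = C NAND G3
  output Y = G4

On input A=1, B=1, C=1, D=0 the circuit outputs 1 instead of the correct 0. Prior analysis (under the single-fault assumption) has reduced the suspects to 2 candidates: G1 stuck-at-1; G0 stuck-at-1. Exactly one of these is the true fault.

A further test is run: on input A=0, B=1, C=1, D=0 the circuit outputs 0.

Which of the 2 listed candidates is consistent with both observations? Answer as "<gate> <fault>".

G0 stuck-at-1

Evaluate each candidate on input A=0, B=1, C=1, D=0:
  G1 stuck-at-1: G0=0, G1=1 [stuck-at-1], G2=1, G3=0, G4=1 → 1 — eliminated
  G0 stuck-at-1: G0=1 [stuck-at-1], G1=0, G2=0, G3=1, G4=0 → 0 — matches
Only G0 stuck-at-1 reproduces the observed 0.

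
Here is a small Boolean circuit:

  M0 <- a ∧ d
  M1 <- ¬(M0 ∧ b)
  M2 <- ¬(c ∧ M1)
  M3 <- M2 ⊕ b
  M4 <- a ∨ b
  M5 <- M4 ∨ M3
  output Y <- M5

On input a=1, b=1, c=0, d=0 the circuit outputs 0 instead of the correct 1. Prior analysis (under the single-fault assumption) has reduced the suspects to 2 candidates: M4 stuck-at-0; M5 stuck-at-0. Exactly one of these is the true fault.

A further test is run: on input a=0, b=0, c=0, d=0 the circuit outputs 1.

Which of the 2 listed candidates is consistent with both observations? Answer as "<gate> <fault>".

M4 stuck-at-0

Evaluate each candidate on input a=0, b=0, c=0, d=0:
  M4 stuck-at-0: M0=0, M1=1, M2=1, M3=1, M4=0 [stuck-at-0], M5=1 → 1 — matches
  M5 stuck-at-0: M0=0, M1=1, M2=1, M3=1, M4=0, M5=0 [stuck-at-0] → 0 — eliminated
Only M4 stuck-at-0 reproduces the observed 1.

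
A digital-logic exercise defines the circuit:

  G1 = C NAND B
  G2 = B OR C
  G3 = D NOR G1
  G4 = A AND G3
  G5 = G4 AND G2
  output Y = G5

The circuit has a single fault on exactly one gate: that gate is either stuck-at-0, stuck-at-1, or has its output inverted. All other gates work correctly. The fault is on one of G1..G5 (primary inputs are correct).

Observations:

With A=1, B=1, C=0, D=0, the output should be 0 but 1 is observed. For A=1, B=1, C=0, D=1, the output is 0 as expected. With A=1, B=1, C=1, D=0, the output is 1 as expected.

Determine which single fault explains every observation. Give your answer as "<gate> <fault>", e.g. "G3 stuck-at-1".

G1 stuck-at-0

Fault-free values for test 1 (A=1, B=1, C=0, D=0): G1=1, G2=1, G3=0, G4=0, G5=0, giving Y=0. Observed 1.
Test 1: faults giving observed 1 are {G1 stuck-at-0, G1 inverted output, G3 stuck-at-1, G3 inverted output, G4 stuck-at-1, G4 inverted output, G5 stuck-at-1, G5 inverted output}.
Test 2 (A=1, B=1, C=0, D=1): fault-free G1=1, G2=1, G3=0, G4=0, G5=0 → 0; observed 0. Eliminates G3 stuck-at-1, G3 inverted output, G4 stuck-at-1, G4 inverted output, G5 stuck-at-1, G5 inverted output.
Test 3 (A=1, B=1, C=1, D=0): fault-free G1=0, G2=1, G3=1, G4=1, G5=1 → 1; observed 1. Eliminates G1 inverted output.
Only G1 stuck-at-0 is consistent with every test.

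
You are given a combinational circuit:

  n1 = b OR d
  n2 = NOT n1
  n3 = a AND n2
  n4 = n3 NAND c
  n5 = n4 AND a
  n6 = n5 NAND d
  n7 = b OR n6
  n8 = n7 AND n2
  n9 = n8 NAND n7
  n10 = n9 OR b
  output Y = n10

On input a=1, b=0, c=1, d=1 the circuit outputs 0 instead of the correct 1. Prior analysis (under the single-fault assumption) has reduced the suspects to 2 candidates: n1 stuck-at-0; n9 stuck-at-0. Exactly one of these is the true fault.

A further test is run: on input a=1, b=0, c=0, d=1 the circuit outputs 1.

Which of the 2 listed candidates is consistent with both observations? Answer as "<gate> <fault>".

Evaluate each candidate on input a=1, b=0, c=0, d=1:
  n1 stuck-at-0: n1=0 [stuck-at-0], n2=1, n3=1, n4=1, n5=1, n6=0, n7=0, n8=0, n9=1, n10=1 → 1 — matches
  n9 stuck-at-0: n1=1, n2=0, n3=0, n4=1, n5=1, n6=0, n7=0, n8=0, n9=0 [stuck-at-0], n10=0 → 0 — eliminated
Only n1 stuck-at-0 reproduces the observed 1.

n1 stuck-at-0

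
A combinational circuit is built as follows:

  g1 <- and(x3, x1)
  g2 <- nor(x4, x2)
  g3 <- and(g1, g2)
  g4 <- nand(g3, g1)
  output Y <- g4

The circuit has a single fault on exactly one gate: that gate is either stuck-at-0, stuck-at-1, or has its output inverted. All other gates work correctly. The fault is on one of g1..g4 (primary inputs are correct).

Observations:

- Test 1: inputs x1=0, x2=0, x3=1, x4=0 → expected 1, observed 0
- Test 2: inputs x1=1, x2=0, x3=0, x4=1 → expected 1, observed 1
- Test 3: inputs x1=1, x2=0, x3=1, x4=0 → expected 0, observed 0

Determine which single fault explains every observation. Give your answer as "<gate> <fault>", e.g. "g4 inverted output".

Fault-free values for test 1 (x1=0, x2=0, x3=1, x4=0): g1=0, g2=1, g3=0, g4=1, giving Y=1. Observed 0.
Test 1: faults giving observed 0 are {g1 stuck-at-1, g1 inverted output, g4 stuck-at-0, g4 inverted output}.
Test 2 (x1=1, x2=0, x3=0, x4=1): fault-free g1=0, g2=0, g3=0, g4=1 → 1; observed 1. Eliminates g4 stuck-at-0, g4 inverted output.
Test 3 (x1=1, x2=0, x3=1, x4=0): fault-free g1=1, g2=1, g3=1, g4=0 → 0; observed 0. Eliminates g1 inverted output.
Only g1 stuck-at-1 is consistent with every test.

g1 stuck-at-1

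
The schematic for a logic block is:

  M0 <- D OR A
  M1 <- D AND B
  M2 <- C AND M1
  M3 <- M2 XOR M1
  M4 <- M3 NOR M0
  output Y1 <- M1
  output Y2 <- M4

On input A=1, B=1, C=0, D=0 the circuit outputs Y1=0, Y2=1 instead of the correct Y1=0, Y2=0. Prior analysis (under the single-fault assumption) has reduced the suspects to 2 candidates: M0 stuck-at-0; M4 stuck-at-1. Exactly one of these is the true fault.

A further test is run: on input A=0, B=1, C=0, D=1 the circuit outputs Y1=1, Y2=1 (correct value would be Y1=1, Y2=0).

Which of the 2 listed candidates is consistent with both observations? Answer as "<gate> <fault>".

Evaluate each candidate on input A=0, B=1, C=0, D=1:
  M0 stuck-at-0: M0=0 [stuck-at-0], M1=1, M2=0, M3=1, M4=0 → Y1=1, Y2=0 — eliminated
  M4 stuck-at-1: M0=1, M1=1, M2=0, M3=1, M4=1 [stuck-at-1] → Y1=1, Y2=1 — matches
Only M4 stuck-at-1 reproduces the observed Y1=1, Y2=1.

M4 stuck-at-1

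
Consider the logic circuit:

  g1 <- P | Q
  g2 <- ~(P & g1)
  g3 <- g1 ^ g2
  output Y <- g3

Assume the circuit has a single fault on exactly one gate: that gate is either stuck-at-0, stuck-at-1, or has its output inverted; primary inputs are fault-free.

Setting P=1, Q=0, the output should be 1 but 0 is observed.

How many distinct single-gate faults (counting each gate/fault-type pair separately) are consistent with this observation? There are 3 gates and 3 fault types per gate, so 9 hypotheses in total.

Fault-free: g1=1, g2=0, g3=1 → 1. Observed 0.
  g1 stuck-at-0: output 1 ✗
  g1 stuck-at-1: output 1 ✗
  g1 inverted output: output 1 ✗
  g2 stuck-at-0: output 1 ✗
  g2 stuck-at-1: output 0 ✓
  g2 inverted output: output 0 ✓
  g3 stuck-at-0: output 0 ✓
  g3 stuck-at-1: output 1 ✗
  g3 inverted output: output 0 ✓
Consistent faults: {g2 stuck-at-1, g2 inverted output, g3 stuck-at-0, g3 inverted output} — 4 in all.

4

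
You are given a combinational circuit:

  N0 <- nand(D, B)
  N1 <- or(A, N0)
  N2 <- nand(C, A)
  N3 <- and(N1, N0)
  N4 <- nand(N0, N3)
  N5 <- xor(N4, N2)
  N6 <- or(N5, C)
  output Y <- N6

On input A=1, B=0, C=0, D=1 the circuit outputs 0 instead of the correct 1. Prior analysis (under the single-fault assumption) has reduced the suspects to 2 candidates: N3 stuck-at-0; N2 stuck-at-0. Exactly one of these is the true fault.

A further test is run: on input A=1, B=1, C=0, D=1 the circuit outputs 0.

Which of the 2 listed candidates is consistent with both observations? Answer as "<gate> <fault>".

Evaluate each candidate on input A=1, B=1, C=0, D=1:
  N3 stuck-at-0: N0=0, N1=1, N2=1, N3=0 [stuck-at-0], N4=1, N5=0, N6=0 → 0 — matches
  N2 stuck-at-0: N0=0, N1=1, N2=0 [stuck-at-0], N3=0, N4=1, N5=1, N6=1 → 1 — eliminated
Only N3 stuck-at-0 reproduces the observed 0.

N3 stuck-at-0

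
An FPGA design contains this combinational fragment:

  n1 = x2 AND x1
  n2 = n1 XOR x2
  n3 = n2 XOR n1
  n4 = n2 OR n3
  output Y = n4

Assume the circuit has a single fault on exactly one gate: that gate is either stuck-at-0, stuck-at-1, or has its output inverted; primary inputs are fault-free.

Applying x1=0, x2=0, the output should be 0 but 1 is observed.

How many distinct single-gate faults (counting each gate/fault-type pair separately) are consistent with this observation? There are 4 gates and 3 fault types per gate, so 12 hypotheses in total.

Fault-free: n1=0, n2=0, n3=0, n4=0 → 0. Observed 1.
  n1 stuck-at-0: output 0 ✗
  n1 stuck-at-1: output 1 ✓
  n1 inverted output: output 1 ✓
  n2 stuck-at-0: output 0 ✗
  n2 stuck-at-1: output 1 ✓
  n2 inverted output: output 1 ✓
  n3 stuck-at-0: output 0 ✗
  n3 stuck-at-1: output 1 ✓
  n3 inverted output: output 1 ✓
  n4 stuck-at-0: output 0 ✗
  n4 stuck-at-1: output 1 ✓
  n4 inverted output: output 1 ✓
Consistent faults: {n1 stuck-at-1, n1 inverted output, n2 stuck-at-1, n2 inverted output, n3 stuck-at-1, n3 inverted output, n4 stuck-at-1, n4 inverted output} — 8 in all.

8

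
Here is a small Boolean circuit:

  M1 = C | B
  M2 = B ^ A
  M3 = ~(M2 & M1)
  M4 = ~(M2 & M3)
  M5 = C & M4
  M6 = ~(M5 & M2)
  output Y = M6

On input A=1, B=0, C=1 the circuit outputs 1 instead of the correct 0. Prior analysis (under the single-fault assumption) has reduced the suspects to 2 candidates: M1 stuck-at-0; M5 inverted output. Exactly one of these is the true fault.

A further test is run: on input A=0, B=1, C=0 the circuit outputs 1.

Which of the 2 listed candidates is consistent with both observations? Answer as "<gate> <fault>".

Evaluate each candidate on input A=0, B=1, C=0:
  M1 stuck-at-0: M1=0 [stuck-at-0], M2=1, M3=1, M4=0, M5=0, M6=1 → 1 — matches
  M5 inverted output: M1=1, M2=1, M3=0, M4=1, M5=1 [inverted output], M6=0 → 0 — eliminated
Only M1 stuck-at-0 reproduces the observed 1.

M1 stuck-at-0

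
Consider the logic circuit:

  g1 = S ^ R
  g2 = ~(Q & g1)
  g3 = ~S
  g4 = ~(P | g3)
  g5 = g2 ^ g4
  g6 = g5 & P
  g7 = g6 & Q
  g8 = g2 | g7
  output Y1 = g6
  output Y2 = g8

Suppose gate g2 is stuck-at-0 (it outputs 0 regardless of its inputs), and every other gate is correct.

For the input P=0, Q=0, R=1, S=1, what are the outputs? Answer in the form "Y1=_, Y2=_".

Y1=0, Y2=0

Propagate with g2 forced: g1=0, g2=0 [stuck-at-0], g3=0, g4=1, g5=1, g6=0, g7=0, g8=0.
So the outputs are Y1=0, Y2=0. (Without the fault they would be Y1=0, Y2=1.)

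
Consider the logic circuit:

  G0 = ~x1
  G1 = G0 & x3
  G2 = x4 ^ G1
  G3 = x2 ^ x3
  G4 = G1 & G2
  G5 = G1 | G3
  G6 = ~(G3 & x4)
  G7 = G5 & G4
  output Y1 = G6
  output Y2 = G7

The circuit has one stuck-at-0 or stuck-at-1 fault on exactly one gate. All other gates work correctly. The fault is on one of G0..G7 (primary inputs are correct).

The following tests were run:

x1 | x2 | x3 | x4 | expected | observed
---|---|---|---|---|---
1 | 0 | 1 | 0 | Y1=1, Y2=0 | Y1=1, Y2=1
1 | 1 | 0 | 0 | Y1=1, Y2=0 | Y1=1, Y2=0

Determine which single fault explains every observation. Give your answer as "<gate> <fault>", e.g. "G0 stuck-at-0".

Fault-free values for test 1 (x1=1, x2=0, x3=1, x4=0): G0=0, G1=0, G2=0, G3=1, G4=0, G5=1, G6=1, G7=0, giving Y1=1, Y2=0. Observed Y1=1, Y2=1.
Test 1: faults giving observed Y1=1, Y2=1 are {G0 stuck-at-1, G1 stuck-at-1, G4 stuck-at-1, G7 stuck-at-1}.
Test 2 (x1=1, x2=1, x3=0, x4=0): fault-free G0=0, G1=0, G2=0, G3=1, G4=0, G5=1, G6=1, G7=0 → Y1=1, Y2=0; observed Y1=1, Y2=0. Eliminates G1 stuck-at-1, G4 stuck-at-1, G7 stuck-at-1.
Only G0 stuck-at-1 is consistent with every test.

G0 stuck-at-1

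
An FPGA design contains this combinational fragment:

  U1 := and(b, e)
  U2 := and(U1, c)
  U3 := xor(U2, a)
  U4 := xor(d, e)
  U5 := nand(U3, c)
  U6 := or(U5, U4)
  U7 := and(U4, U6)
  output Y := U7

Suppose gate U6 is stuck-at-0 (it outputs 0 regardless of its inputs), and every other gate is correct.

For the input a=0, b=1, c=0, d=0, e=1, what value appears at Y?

0

Propagate with U6 forced: U1=1, U2=0, U3=0, U4=1, U5=1, U6=0 [stuck-at-0], U7=0.
So Y = 0. (Without the fault it would be 1.)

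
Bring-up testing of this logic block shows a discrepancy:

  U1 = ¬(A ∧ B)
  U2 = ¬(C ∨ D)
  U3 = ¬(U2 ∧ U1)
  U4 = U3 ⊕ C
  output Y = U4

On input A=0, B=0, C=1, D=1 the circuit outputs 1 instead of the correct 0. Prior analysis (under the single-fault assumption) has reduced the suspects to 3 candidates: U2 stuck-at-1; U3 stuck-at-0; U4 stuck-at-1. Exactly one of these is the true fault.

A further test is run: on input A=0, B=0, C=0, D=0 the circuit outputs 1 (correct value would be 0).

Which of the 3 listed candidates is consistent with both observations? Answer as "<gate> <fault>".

Evaluate each candidate on input A=0, B=0, C=0, D=0:
  U2 stuck-at-1: U1=1, U2=1 [stuck-at-1], U3=0, U4=0 → 0 — eliminated
  U3 stuck-at-0: U1=1, U2=1, U3=0 [stuck-at-0], U4=0 → 0 — eliminated
  U4 stuck-at-1: U1=1, U2=1, U3=0, U4=1 [stuck-at-1] → 1 — matches
Only U4 stuck-at-1 reproduces the observed 1.

U4 stuck-at-1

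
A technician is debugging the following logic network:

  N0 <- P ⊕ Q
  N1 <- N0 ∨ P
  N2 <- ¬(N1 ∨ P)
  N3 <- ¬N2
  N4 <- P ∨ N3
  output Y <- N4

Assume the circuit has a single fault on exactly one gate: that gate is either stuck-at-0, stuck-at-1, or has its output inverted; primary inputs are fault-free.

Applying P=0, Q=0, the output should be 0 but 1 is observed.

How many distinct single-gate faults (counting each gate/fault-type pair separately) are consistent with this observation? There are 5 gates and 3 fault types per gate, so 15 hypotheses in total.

10

Fault-free: N0=0, N1=0, N2=1, N3=0, N4=0 → 0. Observed 1.
  N0: stuck-at-1, inverted output ✓; others ✗
  N1: stuck-at-1, inverted output ✓; others ✗
  N2: stuck-at-0, inverted output ✓; others ✗
  N3: stuck-at-1, inverted output ✓; others ✗
  N4: stuck-at-1, inverted output ✓; others ✗
Consistent faults: {N0 stuck-at-1, N0 inverted output, N1 stuck-at-1, N1 inverted output, N2 stuck-at-0, N2 inverted output, N3 stuck-at-1, N3 inverted output, N4 stuck-at-1, N4 inverted output} — 10 in all.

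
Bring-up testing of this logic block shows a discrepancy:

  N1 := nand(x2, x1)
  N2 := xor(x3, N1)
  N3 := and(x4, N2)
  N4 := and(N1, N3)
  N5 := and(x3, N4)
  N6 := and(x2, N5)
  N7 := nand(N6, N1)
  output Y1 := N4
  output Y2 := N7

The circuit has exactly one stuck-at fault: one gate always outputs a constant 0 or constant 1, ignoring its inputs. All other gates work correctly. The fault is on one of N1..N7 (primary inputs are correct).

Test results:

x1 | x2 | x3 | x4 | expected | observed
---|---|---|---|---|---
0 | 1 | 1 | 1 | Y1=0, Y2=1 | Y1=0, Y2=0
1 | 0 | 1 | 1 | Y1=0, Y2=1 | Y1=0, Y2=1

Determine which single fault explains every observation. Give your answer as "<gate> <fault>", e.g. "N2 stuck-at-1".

Fault-free values for test 1 (x1=0, x2=1, x3=1, x4=1): N1=1, N2=0, N3=0, N4=0, N5=0, N6=0, N7=1, giving Y1=0, Y2=1. Observed Y1=0, Y2=0.
Test 1: faults giving observed Y1=0, Y2=0 are {N5 stuck-at-1, N6 stuck-at-1, N7 stuck-at-0}.
Test 2 (x1=1, x2=0, x3=1, x4=1): fault-free N1=1, N2=0, N3=0, N4=0, N5=0, N6=0, N7=1 → Y1=0, Y2=1; observed Y1=0, Y2=1. Eliminates N6 stuck-at-1, N7 stuck-at-0.
Only N5 stuck-at-1 is consistent with every test.

N5 stuck-at-1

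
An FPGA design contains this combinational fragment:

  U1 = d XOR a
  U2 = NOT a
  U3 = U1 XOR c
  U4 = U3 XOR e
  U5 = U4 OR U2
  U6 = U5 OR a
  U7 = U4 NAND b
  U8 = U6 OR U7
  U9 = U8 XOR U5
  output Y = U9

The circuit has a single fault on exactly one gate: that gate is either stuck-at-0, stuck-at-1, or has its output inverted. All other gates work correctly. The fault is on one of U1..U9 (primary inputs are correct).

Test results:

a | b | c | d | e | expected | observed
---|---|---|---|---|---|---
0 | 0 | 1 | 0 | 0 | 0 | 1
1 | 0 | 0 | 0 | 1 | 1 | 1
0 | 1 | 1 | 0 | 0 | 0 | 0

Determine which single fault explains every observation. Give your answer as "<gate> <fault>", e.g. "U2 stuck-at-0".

U5 stuck-at-0

Fault-free values for test 1 (a=0, b=0, c=1, d=0, e=0): U1=0, U2=1, U3=1, U4=1, U5=1, U6=1, U7=1, U8=1, U9=0, giving Y=0. Observed 1.
Test 1: faults giving observed 1 are {U5 stuck-at-0, U5 inverted output, U8 stuck-at-0, U8 inverted output, U9 stuck-at-1, U9 inverted output}.
Test 2 (a=1, b=0, c=0, d=0, e=1): fault-free U1=1, U2=0, U3=1, U4=0, U5=0, U6=1, U7=1, U8=1, U9=1 → 1; observed 1. Eliminates U5 inverted output, U8 stuck-at-0, U8 inverted output, U9 inverted output.
Test 3 (a=0, b=1, c=1, d=0, e=0): fault-free U1=0, U2=1, U3=1, U4=1, U5=1, U6=1, U7=0, U8=1, U9=0 → 0; observed 0. Eliminates U9 stuck-at-1.
Only U5 stuck-at-0 is consistent with every test.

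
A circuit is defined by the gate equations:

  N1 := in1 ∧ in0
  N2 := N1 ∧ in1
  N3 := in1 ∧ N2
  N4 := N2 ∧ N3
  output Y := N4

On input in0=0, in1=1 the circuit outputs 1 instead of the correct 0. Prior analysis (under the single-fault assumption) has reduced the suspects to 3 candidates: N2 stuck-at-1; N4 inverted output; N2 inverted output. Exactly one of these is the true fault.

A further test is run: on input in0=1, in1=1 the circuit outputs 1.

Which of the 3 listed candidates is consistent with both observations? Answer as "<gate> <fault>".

Evaluate each candidate on input in0=1, in1=1:
  N2 stuck-at-1: N1=1, N2=1 [stuck-at-1], N3=1, N4=1 → 1 — matches
  N4 inverted output: N1=1, N2=1, N3=1, N4=0 [inverted output] → 0 — eliminated
  N2 inverted output: N1=1, N2=0 [inverted output], N3=0, N4=0 → 0 — eliminated
Only N2 stuck-at-1 reproduces the observed 1.

N2 stuck-at-1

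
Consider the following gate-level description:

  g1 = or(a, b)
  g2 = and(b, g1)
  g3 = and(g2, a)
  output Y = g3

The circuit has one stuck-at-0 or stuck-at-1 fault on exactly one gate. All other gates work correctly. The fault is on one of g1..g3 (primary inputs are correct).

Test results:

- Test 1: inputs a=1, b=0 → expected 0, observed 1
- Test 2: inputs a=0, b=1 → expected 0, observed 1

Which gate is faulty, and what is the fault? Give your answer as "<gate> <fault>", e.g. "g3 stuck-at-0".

g3 stuck-at-1

Fault-free values for test 1 (a=1, b=0): g1=1, g2=0, g3=0, giving Y=0. Observed 1.
Test 1: faults giving observed 1 are {g2 stuck-at-1, g3 stuck-at-1}.
Test 2 (a=0, b=1): fault-free g1=1, g2=1, g3=0 → 0; observed 1. Eliminates g2 stuck-at-1.
Only g3 stuck-at-1 is consistent with every test.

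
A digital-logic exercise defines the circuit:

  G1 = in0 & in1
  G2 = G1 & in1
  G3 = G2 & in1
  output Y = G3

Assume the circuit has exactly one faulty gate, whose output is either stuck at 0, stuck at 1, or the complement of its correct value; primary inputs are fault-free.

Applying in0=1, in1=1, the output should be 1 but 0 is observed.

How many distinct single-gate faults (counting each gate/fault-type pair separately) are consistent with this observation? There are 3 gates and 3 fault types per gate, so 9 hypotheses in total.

Fault-free: G1=1, G2=1, G3=1 → 1. Observed 0.
  G1 stuck-at-0: output 0 ✓
  G1 stuck-at-1: output 1 ✗
  G1 inverted output: output 0 ✓
  G2 stuck-at-0: output 0 ✓
  G2 stuck-at-1: output 1 ✗
  G2 inverted output: output 0 ✓
  G3 stuck-at-0: output 0 ✓
  G3 stuck-at-1: output 1 ✗
  G3 inverted output: output 0 ✓
Consistent faults: {G1 stuck-at-0, G1 inverted output, G2 stuck-at-0, G2 inverted output, G3 stuck-at-0, G3 inverted output} — 6 in all.

6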